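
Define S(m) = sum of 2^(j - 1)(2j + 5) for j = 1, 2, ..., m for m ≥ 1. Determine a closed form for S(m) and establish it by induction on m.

S(m) = 2^m(2m + 3) - 3

We claim S(m) = 2^m(2m + 3) - 3 for all m ≥ 1.
Base case (m = 1): S(1) = 7, and the closed form gives 7. They agree.
Inductive step: assume the claim holds for m = j, so S(j) = 2^j(2j + 3) - 3.
Then S(j+1) = S(j) + (2^j(2j + 7)) = (2^j(2j + 3) - 3) + (2^j(2j + 7)).
Simplifying, S(j+1) = 4·2^j·j + 10·2^j - 3 = 2^(j+1)(2(j+1) + 3) - 3,
which is the closed form with m = j+1.
By induction, the statement is established for all m ≥ 1.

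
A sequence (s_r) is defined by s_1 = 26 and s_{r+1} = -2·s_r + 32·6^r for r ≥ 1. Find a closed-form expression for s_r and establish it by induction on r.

s_r = -(-2)^r + 4·6^r

Computing the first terms: s_1 = 26, s_2 = 140, s_3 = 872. This suggests s_r = -(-2)^r + 4·6^r.
When r = 1: the formula gives 26 = 26 = s_1.
Inductive step: suppose the statement holds for some j ≥ 1, so s_j = -(-2)^j + 4·6^j.
Then s_{j+1} = -2·s_j + 32·6^j = -2·(-(-2)^j + 4·6^j) + 32·6^j = -(-2)^(j + 1) + 4·6^(j + 1),
which is the claimed formula at r = j+1.
By the principle of mathematical induction, the result holds for all r ≥ 1.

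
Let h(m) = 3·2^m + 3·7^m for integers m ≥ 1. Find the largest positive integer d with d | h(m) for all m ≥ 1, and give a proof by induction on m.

Computing the first values: h(1) = 27 and h(2) = 159; gcd(27, 159) = 3, so d ≤ 3.
We prove 3 | 3·2^m + 3·7^m for all m ≥ 1 by induction on m.
Base step (m = 1): h(1) = 27 = 3·(9), so 3 | h(1).
Inductive step: assume the claim holds for m = k, i.e. 3 | h(k). Then
h(k+1) − 7·h(k) = (3·2^(k+1) + 3·7^(k+1)) − 7·(3·2^k + 3·7^k) = (3)·2^k·(2 − 7) = (-15)·2^k. Since 3 | h(k) by the inductive hypothesis, 3 | 7·h(k); and 3 | -15 since -15 = 3·-5. Therefore 3 | h(k+1).
Hence, by induction on m, the claim holds for every m ≥ 1.
Therefore the largest such d is 3.

d = 3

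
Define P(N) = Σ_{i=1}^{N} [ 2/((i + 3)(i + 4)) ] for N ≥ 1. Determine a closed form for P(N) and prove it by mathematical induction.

We claim P(N) = N/(2(N + 4)) for all N ≥ 1.
When N = 1: P(1) = 1/10, and the closed form gives 1/10. They agree.
Inductive step: assume the claim holds for N = i, so P(i) = i/(2(i + 4)).
Then P(i+1) = P(i) + (2/((i + 4)(i + 5))) = (i/(2(i + 4))) + (2/((i + 4)(i + 5))).
Simplifying, P(i+1) = (i + 1)/(2(i + 5)) = (i+1)/(2((i+1) + 4)),
which is the closed form with N = i+1.
By the principle of mathematical induction, the result holds for all N ≥ 1.

P(N) = N/(2(N + 4))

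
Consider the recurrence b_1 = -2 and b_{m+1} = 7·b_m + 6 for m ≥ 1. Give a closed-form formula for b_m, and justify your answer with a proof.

b_m = -7^(m - 1) - 1

Computing the first terms: b_1 = -2, b_2 = -8, b_3 = -50. This suggests b_m = -7^(m - 1) - 1.
For the base case m = 1: the formula gives -2 = -2 = b_1.
For the inductive step, assume it holds for an arbitrary r ≥ 1, so b_r = -7^(r - 1) - 1.
Then b_{r+1} = 7·b_r + 6 = 7·(-7^(r - 1) - 1) + 6 = -7^r - 1 = -7^((r+1) - 1) - 1,
which is the claimed formula at m = r+1.
Hence, by induction on m, the claim holds for every m ≥ 1.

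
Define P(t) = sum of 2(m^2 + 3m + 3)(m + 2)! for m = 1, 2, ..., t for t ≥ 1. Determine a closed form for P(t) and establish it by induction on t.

We claim P(t) = (2t + 2)(t + 3)! - 12 for all t ≥ 1.
When t = 1: P(1) = 84, and the closed form gives 84. They agree.
Inductive step: suppose the statement holds for some m ≥ 1, so P(m) = (2m + 2)(m + 3)! - 12.
Then P(m+1) = P(m) + (2(m^2 + 5m + 7)(m + 3)!) = ((2m + 2)(m + 3)! - 12) + (2(m^2 + 5m + 7)(m + 3)!).
Simplifying, P(m+1) = (2(m+1) + 2)((m+1) + 3)! - 12,
which is the closed form with t = m+1.
By induction, the statement is established for all t ≥ 1.

P(t) = (2t + 2)(t + 3)! - 12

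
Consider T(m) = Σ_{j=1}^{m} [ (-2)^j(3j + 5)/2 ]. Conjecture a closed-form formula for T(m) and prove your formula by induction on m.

T(m) = (-2)^m(m + 2) - 2

We claim T(m) = (-2)^m(m + 2) - 2 for all m ≥ 1.
Base step (m = 1): T(1) = -8, and the closed form gives -8. They agree.
Inductive step: assume the claim holds for m = j, so T(j) = (-2)^j(j + 2) - 2.
Then T(j+1) = T(j) + ((-2)^j(-3j - 8)) = ((-2)^j(j + 2) - 2) + ((-2)^j(-3j - 8)).
Simplifying, T(j+1) = -2(-2)^j·j - 6(-2)^j - 2 = (-2)^(j+1)((j+1) + 2) - 2,
which is the closed form with m = j+1.
This completes the induction.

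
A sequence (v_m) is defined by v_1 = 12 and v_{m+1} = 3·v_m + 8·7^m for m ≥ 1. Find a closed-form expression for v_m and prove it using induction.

v_m = -2·3^(m - 1) + 2·7^m

Computing the first terms: v_1 = 12, v_2 = 92, v_3 = 668. This suggests v_m = -2·3^(m - 1) + 2·7^m.
For the base case m = 1: the formula gives 12 = 12 = v_1.
Inductive step: assume the claim holds for m = r, so v_r = -2·3^(r - 1) + 2·7^r.
Then v_{r+1} = 3·v_r + 8·7^r = 3·(-2·3^(r - 1) + 2·7^r) + 8·7^r = -2·3^r + 2·7^(r + 1) = -2·3^((r+1) - 1) + 2·7^(r+1),
which is the claimed formula at m = r+1.
Hence, by induction on m, the claim holds for every m ≥ 1.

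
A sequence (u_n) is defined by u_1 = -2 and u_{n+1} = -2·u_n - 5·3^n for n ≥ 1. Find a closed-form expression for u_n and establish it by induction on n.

Computing the first terms: u_1 = -2, u_2 = -11, u_3 = -23. This suggests u_n = (-2)^(n - 1) - 3^n.
For the base case n = 1: the formula gives -2 = -2 = u_1.
For the inductive step, assume it holds for an arbitrary r ≥ 1, so u_r = (-2)^(r - 1) - 3^r.
Then u_{r+1} = -2·u_r - 5·3^r = -2·((-2)^(r - 1) - 3^r) - 5·3^r = (-2)^r - 3^(r + 1) = (-2)^((r+1) - 1) - 3^(r+1),
which is the claimed formula at n = r+1.
By the principle of mathematical induction, the result holds for all n ≥ 1.

u_n = (-2)^(n - 1) - 3^n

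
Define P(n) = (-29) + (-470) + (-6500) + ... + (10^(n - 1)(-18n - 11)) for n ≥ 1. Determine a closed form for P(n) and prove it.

P(n) = -10^n(2n + 1) + 1

We claim P(n) = -10^n(2n + 1) + 1 for all n ≥ 1.
Base case (n = 1): P(1) = -29, and the closed form gives -29. They agree.
For the inductive step, assume it holds for an arbitrary m ≥ 1, so P(m) = -10^m(2m + 1) + 1.
Then P(m+1) = P(m) + (10^m(-18m - 29)) = (-10^m(2m + 1) + 1) + (10^m(-18m - 29)).
Simplifying, P(m+1) = -20·10^m·m - 30·10^m + 1 = -10^(m+1)(2(m+1) + 1) + 1,
which is the closed form with n = m+1.
By induction, the statement is established for all n ≥ 1.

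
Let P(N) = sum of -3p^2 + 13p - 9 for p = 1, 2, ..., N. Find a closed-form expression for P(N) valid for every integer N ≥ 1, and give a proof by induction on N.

P(N) = -N(N^2 - 5N + 3)

We claim P(N) = -N(N^2 - 5N + 3) for all N ≥ 1.
Base step (N = 1): P(1) = 1, and the closed form gives 1. They agree.
Inductive step: assume the claim holds for N = p, so P(p) = p(-p^2 + 5p - 3).
Then P(p+1) = P(p) + (-3p^2 + 7p + 1) = (p(-p^2 + 5p - 3)) + (-3p^2 + 7p + 1).
Simplifying, P(p+1) = -(p + 1)(p^2 - 3p - 1) = -(p+1)((p+1)^2 - 5(p+1) + 3),
which is the closed form with N = p+1.
By induction, the statement is established for all N ≥ 1.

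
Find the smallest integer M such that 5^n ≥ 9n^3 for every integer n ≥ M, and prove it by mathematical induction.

M = 4

At n = 3: 125 < 243, so the inequality fails and M ≥ 4. We prove 5^n ≥ 9n^3 for all n ≥ 4.
Base case (n = 4): 5^n = 625 and 9n^3 = 576, so 625 ≥ 576.
For the inductive step, assume it holds for an arbitrary j ≥ 4, so 5^j ≥ 9j^3.
Then 5^(j + 1) = 5·(5^j) ≥ 5·(9j^3).
Also, for j ≥ 4 we have 5·(9j^3) ≥ 9(j+1)^3, since 5 ≥ (1 + 1/j)^3 for all j ≥ 4.
Combining, 5^(j + 1) ≥ 9(j+1)^3.
This completes the induction.
Hence the smallest such M is 4.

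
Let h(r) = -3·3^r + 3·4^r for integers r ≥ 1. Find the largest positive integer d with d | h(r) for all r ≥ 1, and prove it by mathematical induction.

d = 3

Computing the first values: h(1) = 3 and h(2) = 21; gcd(3, 21) = 3, so d ≤ 3.
We prove 3 | -3·3^r + 3·4^r for all r ≥ 1 by induction on r.
Base step (r = 1): h(1) = 3 = 3·(1), so 3 | h(1).
For the inductive step, assume it holds for an arbitrary j ≥ 1, i.e. 3 | h(j). Then
h(j+1) − 4·h(j) = (-3·3^(j+1) + 3·4^(j+1)) − 4·(-3·3^j + 3·4^j) = (-3)·3^j·(3 − 4) = (3)·3^j. Since 3 | h(j) by the inductive hypothesis, 3 | 4·h(j); and 3 | 3 since 3 = 3·1. Therefore 3 | h(j+1).
By induction, the statement is established for all r ≥ 1.
Therefore the largest such d is 3.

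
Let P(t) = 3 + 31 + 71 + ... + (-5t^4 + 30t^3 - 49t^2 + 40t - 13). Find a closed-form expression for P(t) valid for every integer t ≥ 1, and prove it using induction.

P(t) = -t(t^4 - 5t^3 + 3t^2 - 3t + 1)

We claim P(t) = -t(t^4 - 5t^3 + 3t^2 - 3t + 1) for all t ≥ 1.
When t = 1: P(1) = 3, and the closed form gives 3. They agree.
Inductive step: assume the claim holds for t = r, so P(r) = r(-r^4 + 5r^3 - 3r^2 + 3r - 1).
Then P(r+1) = P(r) + (-5r^4 + 10r^3 + 11r^2 + 12r + 3) = (r(-r^4 + 5r^3 - 3r^2 + 3r - 1)) + (-5r^4 + 10r^3 + 11r^2 + 12r + 3).
Simplifying, P(r+1) = -(r + 1)(r^4 - r^3 - 6r^2 - 8r - 3) = -(r+1)((r+1)^4 - 5(r+1)^3 + 3(r+1)^2 - 3(r+1) + 1),
which is the closed form with t = r+1.
By the principle of mathematical induction, the result holds for all t ≥ 1.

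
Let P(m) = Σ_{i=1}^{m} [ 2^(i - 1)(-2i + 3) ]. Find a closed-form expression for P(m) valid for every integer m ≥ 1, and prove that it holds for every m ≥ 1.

P(m) = 2^m(-2m + 5) - 5

We claim P(m) = 2^m(-2m + 5) - 5 for all m ≥ 1.
Base step (m = 1): P(1) = 1, and the closed form gives 1. They agree.
For the inductive step, assume it holds for an arbitrary i ≥ 1, so P(i) = 2^i(-2i + 5) - 5.
Then P(i+1) = P(i) + (2^i(-2i + 1)) = (2^i(-2i + 5) - 5) + (2^i(-2i + 1)).
Simplifying, P(i+1) = -4·2^i·i + 6·2^i - 5 = 2^(i+1)(-2(i+1) + 5) - 5,
which is the closed form with m = i+1.
This completes the induction.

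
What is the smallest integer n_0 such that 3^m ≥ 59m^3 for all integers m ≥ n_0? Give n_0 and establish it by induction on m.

n_0 = 10

At m = 9: 19683 < 43011, so the inequality fails and n_0 ≥ 10. We prove 3^m ≥ 59m^3 for all m ≥ 10.
Base step (m = 10): 3^m = 59049 and 59m^3 = 59000, so 59049 ≥ 59000.
For the inductive step, assume it holds for an arbitrary i ≥ 10, so 3^i ≥ 59i^3.
Then 3^(i + 1) = 3·(3^i) ≥ 3·(59i^3).
Also, for i ≥ 10 we have 3·(59i^3) ≥ 59(i+1)^3, since 3 ≥ (1 + 1/i)^3 for all i ≥ 10.
Combining, 3^(i + 1) ≥ 59(i+1)^3.
Hence, by induction on m, the claim holds for every m ≥ 10.
Hence the smallest such n_0 is 10.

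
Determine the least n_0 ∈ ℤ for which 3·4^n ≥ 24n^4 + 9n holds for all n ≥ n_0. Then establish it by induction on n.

At n = 7: 49152 < 57687, so the inequality fails and n_0 ≥ 8. We prove 3·4^n ≥ 24n^4 + 9n for all n ≥ 8.
Base case (n = 8): 3·4^n = 196608 and 24n^4 + 9n = 98376, so 196608 ≥ 98376.
Inductive step: suppose the statement holds for some m ≥ 8, so 3·4^m ≥ 24m^4 + 9m.
Then 3·4^(m + 1) = 4·(3·4^m) ≥ 4·(24m^4 + 9m).
Also, for m ≥ 8 we have 4·(24m^4 + 9m) ≥ 24(m+1)^4 + 9(m+1), since 4·(24m^4 + 9m) − (24(m+1)^4 + 9(m+1)) = 72m^4 - 96m^3 - 144m^2 - 69m - 33, which is nonnegative for all m ≥ 8.
Combining, 3·4^(m + 1) ≥ 24(m+1)^4 + 9(m+1).
Hence, by induction on n, the claim holds for every n ≥ 8.
Hence the smallest such n_0 is 8.

n_0 = 8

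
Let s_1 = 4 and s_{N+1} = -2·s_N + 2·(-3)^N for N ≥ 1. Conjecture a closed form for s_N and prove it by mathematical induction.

s_N = (-2)^N - 2(-3)^N

Computing the first terms: s_1 = 4, s_2 = -14, s_3 = 46. This suggests s_N = (-2)^N - 2(-3)^N.
Base step (N = 1): the formula gives 4 = 4 = s_1.
For the inductive step, assume it holds for an arbitrary i ≥ 1, so s_i = (-2)^i - 2(-3)^i.
Then s_{i+1} = -2·s_i + 2·(-3)^i = -2·((-2)^i - 2(-3)^i) + 2·(-3)^i = (-2)^(i + 1) - 2(-3)^(i + 1),
which is the claimed formula at N = i+1.
This completes the induction.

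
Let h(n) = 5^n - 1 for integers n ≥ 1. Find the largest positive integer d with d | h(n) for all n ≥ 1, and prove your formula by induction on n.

d = 4

Computing the first values: h(1) = 4 and h(2) = 24; gcd(4, 24) = 4, so d ≤ 4.
We prove 4 | 5^n - 1 for all n ≥ 1 by induction on n.
For the base case n = 1: h(1) = 4 = 4·(1), so 4 | h(1).
Inductive step: assume the claim holds for n = j, i.e. 4 | h(j). Then
5^{j+1} − 1^{j+1} = 5·5^j − 1·1^j = 5·(5^j − 1^j) + (4)·1^j. The first term is divisible by 4 by the inductive hypothesis, and the second term (4)·1^j is divisible by 4 since 4 | 4. Hence 4 | h(j+1).
Hence, by induction on n, the claim holds for every n ≥ 1.
Therefore the largest such d is 4.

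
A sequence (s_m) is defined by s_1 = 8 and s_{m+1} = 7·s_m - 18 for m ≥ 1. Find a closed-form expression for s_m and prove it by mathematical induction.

s_m = 5·7^(m - 1) + 3

Computing the first terms: s_1 = 8, s_2 = 38, s_3 = 248. This suggests s_m = 5·7^(m - 1) + 3.
Base case (m = 1): the formula gives 8 = 8 = s_1.
For the inductive step, assume it holds for an arbitrary p ≥ 1, so s_p = 5·7^(p - 1) + 3.
Then s_{p+1} = 7·s_p - 18 = 7·(5·7^(p - 1) + 3) - 18 = 5·7^p + 3 = 5·7^((p+1) - 1) + 3,
which is the claimed formula at m = p+1.
By the principle of mathematical induction, the result holds for all m ≥ 1.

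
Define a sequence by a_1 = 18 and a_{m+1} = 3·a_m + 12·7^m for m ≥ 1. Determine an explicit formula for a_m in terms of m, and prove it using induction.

a_m = -3^m + 3·7^m

Computing the first terms: a_1 = 18, a_2 = 138, a_3 = 1002. This suggests a_m = -3^m + 3·7^m.
When m = 1: the formula gives 18 = 18 = a_1.
Inductive step: suppose the statement holds for some p ≥ 1, so a_p = -3^p + 3·7^p.
Then a_{p+1} = 3·a_p + 12·7^p = 3·(-3^p + 3·7^p) + 12·7^p = -3^(p + 1) + 3·7^(p + 1),
which is the claimed formula at m = p+1.
Hence, by induction on m, the claim holds for every m ≥ 1.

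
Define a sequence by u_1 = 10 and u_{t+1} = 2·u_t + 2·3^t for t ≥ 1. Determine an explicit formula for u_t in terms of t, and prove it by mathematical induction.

Computing the first terms: u_1 = 10, u_2 = 26, u_3 = 70. This suggests u_t = 2^(t + 1) + 2·3^t.
Base case (t = 1): the formula gives 10 = 10 = u_1.
Suppose the result is true for t = j, so u_j = 2^(j + 1) + 2·3^j.
Then u_{j+1} = 2·u_j + 2·3^j = 2·(2^(j + 1) + 2·3^j) + 2·3^j = 2^(j + 2) + 2·3^(j + 1) = 2^((j+1) + 1) + 2·3^(j+1),
which is the claimed formula at t = j+1.
By induction, the statement is established for all t ≥ 1.

u_t = 2^(t + 1) + 2·3^t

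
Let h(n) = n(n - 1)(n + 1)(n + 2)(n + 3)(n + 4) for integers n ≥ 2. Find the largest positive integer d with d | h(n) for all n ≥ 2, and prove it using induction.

Computing the first values: h(2) = 720 and h(3) = 5040; gcd(720, 5040) = 720, so d ≤ 720.
We prove 720 | n(n - 1)(n + 1)(n + 2)(n + 3)(n + 4) for all n ≥ 2 by induction on n.
Base case (n = 2): h(2) = 720 = 720·(1), so 720 | h(2).
Inductive step: assume the claim holds for n = r, i.e. 720 | h(r). Then
h(r+1) − h(r) = r·(r+1)·(r+2)·(r+3)·(r+4)·(r+5) − (r-1)·r·(r+1)·(r+2)·(r+3)·(r+4) = r·(r+1)·(r+2)·(r+3)·(r+4)·[(r+5) − (r-1)] = 6·r·(r+1)·(r+2)·(r+3)·(r+4). The product of 5 consecutive integers is divisible by (5)! = 120, so h(r+1) − h(r) is divisible by 6·120 = 720. By the inductive hypothesis 720 | h(r), hence 720 | h(r+1).
By induction, the statement is established for all n ≥ 2.
Therefore the largest such d is 720.

d = 720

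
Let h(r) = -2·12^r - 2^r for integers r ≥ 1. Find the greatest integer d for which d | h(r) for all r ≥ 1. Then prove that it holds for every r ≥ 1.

Computing the first values: h(1) = -26 and h(2) = -292; gcd(-26, -292) = 2, so d ≤ 2.
We prove 2 | -2·12^r - 2^r for all r ≥ 1 by induction on r.
Base step (r = 1): h(1) = -26 = 2·(-13), so 2 | h(1).
Suppose the result is true for r = k, i.e. 2 | h(k). Then
h(k+1) − 12·h(k) = (-2·12^(k+1) - 2^(k+1)) − 12·(-2·12^k - 2^k) = (-1)·2^k·(2 − 12) = (10)·2^k. Since 2 | h(k) by the inductive hypothesis, 2 | 12·h(k); and 2 | 10 since 10 = 2·5. Therefore 2 | h(k+1).
By the principle of mathematical induction, the result holds for all r ≥ 1.
Therefore the largest such d is 2.

d = 2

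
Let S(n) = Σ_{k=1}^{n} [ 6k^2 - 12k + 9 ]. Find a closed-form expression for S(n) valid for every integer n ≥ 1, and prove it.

We claim S(n) = n(2n^2 - 3n + 4) for all n ≥ 1.
Base case (n = 1): S(1) = 3, and the closed form gives 3. They agree.
Inductive step: assume the claim holds for n = k, so S(k) = k(2k^2 - 3k + 4).
Then S(k+1) = S(k) + (6k^2 + 3) = (k(2k^2 - 3k + 4)) + (6k^2 + 3).
Simplifying, S(k+1) = (k + 1)(2k^2 + k + 3) = (k+1)(2(k+1)^2 - 3(k+1) + 4),
which is the closed form with n = k+1.
Hence, by induction on n, the claim holds for every n ≥ 1.

S(n) = n(2n^2 - 3n + 4)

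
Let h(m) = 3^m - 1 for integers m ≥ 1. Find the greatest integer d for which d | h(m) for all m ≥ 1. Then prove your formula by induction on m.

d = 2

Computing the first values: h(1) = 2 and h(2) = 8; gcd(2, 8) = 2, so d ≤ 2.
We prove 2 | 3^m - 1 for all m ≥ 1 by induction on m.
Base case (m = 1): h(1) = 2 = 2·(1), so 2 | h(1).
Suppose the result is true for m = k, i.e. 2 | h(k). Then
3^{k+1} − 1^{k+1} = 3·3^k − 1·1^k = 3·(3^k − 1^k) + (2)·1^k. The first term is divisible by 2 by the inductive hypothesis, and the second term (2)·1^k is divisible by 2 since 2 | 2. Hence 2 | h(k+1).
Hence, by induction on m, the claim holds for every m ≥ 1.
Therefore the largest such d is 2.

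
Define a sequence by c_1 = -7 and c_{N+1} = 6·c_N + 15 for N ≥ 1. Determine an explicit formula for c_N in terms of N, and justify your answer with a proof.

Computing the first terms: c_1 = -7, c_2 = -27, c_3 = -147. This suggests c_N = -4·6^(N - 1) - 3.
Base case (N = 1): the formula gives -7 = -7 = c_1.
Suppose the result is true for N = k, so c_k = -4·6^(k - 1) - 3.
Then c_{k+1} = 6·c_k + 15 = 6·(-4·6^(k - 1) - 3) + 15 = -4·6^k - 3 = -4·6^((k+1) - 1) - 3,
which is the claimed formula at N = k+1.
By the principle of mathematical induction, the result holds for all N ≥ 1.

c_N = -4·6^(N - 1) - 3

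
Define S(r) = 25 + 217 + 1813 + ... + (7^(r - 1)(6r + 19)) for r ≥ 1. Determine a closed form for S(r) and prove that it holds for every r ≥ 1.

S(r) = 7^r(r + 3) - 3

We claim S(r) = 7^r(r + 3) - 3 for all r ≥ 1.
Base case (r = 1): S(1) = 25, and the closed form gives 25. They agree.
Inductive step: suppose the statement holds for some i ≥ 1, so S(i) = 7^i(i + 3) - 3.
Then S(i+1) = S(i) + (7^i(6i + 25)) = (7^i(i + 3) - 3) + (7^i(6i + 25)).
Simplifying, S(i+1) = 7·7^i·i + 28·7^i - 3 = 7^(i+1)((i+1) + 3) - 3,
which is the closed form with r = i+1.
By induction, the statement is established for all r ≥ 1.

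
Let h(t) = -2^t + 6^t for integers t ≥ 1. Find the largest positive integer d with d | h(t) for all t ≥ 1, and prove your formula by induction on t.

Computing the first values: h(1) = 4 and h(2) = 32; gcd(4, 32) = 4, so d ≤ 4.
We prove 4 | -2^t + 6^t for all t ≥ 1 by induction on t.
Base case (t = 1): h(1) = 4 = 4·(1), so 4 | h(1).
For the inductive step, assume it holds for an arbitrary r ≥ 1, i.e. 4 | h(r). Then
6^{r+1} − 2^{r+1} = 6·6^r − 2·2^r = 6·(6^r − 2^r) + (4)·2^r. The first term is divisible by 4 by the inductive hypothesis, and the second term (4)·2^r is divisible by 4 since 4 | 4. Hence 4 | h(r+1).
Hence, by induction on t, the claim holds for every t ≥ 1.
Therefore the largest such d is 4.

d = 4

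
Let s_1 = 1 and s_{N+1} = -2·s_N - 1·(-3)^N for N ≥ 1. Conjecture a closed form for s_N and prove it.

Computing the first terms: s_1 = 1, s_2 = 1, s_3 = -11. This suggests s_N = (-2)^(N + 1) + (-3)^N.
Base case (N = 1): the formula gives 1 = 1 = s_1.
Inductive step: assume the claim holds for N = r, so s_r = (-2)^(r + 1) + (-3)^r.
Then s_{r+1} = -2·s_r - 1·(-3)^r = -2·((-2)^(r + 1) + (-3)^r) - 1·(-3)^r = (-2)^(r + 2) + (-3)^(r + 1) = (-2)^((r+1) + 1) + (-3)^(r+1),
which is the claimed formula at N = r+1.
Hence, by induction on N, the claim holds for every N ≥ 1.

s_N = (-2)^(N + 1) + (-3)^N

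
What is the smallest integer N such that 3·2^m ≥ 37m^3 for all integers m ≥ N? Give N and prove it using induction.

At m = 15: 98304 < 124875, so the inequality fails and N ≥ 16. We prove 3·2^m ≥ 37m^3 for all m ≥ 16.
Base step (m = 16): 3·2^m = 196608 and 37m^3 = 151552, so 196608 ≥ 151552.
Suppose the result is true for m = j, so 3·2^j ≥ 37j^3.
Then 3·2^(j + 1) = 2·(3·2^j) ≥ 2·(37j^3).
Also, for j ≥ 16 we have 2·(37j^3) ≥ 37(j+1)^3, since 2 ≥ (1 + 1/j)^3 for all j ≥ 16.
Combining, 3·2^(j + 1) ≥ 37(j+1)^3.
Hence, by induction on m, the claim holds for every m ≥ 16.
Hence the smallest such N is 16.

N = 16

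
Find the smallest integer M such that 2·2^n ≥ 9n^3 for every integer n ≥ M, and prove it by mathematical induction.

M = 14

At n = 13: 16384 < 19773, so the inequality fails and M ≥ 14. We prove 2·2^n ≥ 9n^3 for all n ≥ 14.
Base case (n = 14): 2·2^n = 32768 and 9n^3 = 24696, so 32768 ≥ 24696.
Suppose the result is true for n = j, so 2·2^j ≥ 9j^3.
Then 2·2^(j + 1) = 2·(2·2^j) ≥ 2·(9j^3).
Also, for j ≥ 14 we have 2·(9j^3) ≥ 9(j+1)^3, since 2 ≥ (1 + 1/j)^3 for all j ≥ 14.
Combining, 2·2^(j + 1) ≥ 9(j+1)^3.
By induction, the statement is established for all n ≥ 14.
Hence the smallest such M is 14.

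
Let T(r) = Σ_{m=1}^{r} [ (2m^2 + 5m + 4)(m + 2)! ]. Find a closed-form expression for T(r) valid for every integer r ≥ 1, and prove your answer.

We claim T(r) = (2r + 1)(r + 3)! - 6 for all r ≥ 1.
For the base case r = 1: T(1) = 66, and the closed form gives 66. They agree.
For the inductive step, assume it holds for an arbitrary m ≥ 1, so T(m) = (2m + 1)(m + 3)! - 6.
Then T(m+1) = T(m) + ((2m^2 + 9m + 11)(m + 3)!) = ((2m + 1)(m + 3)! - 6) + ((2m^2 + 9m + 11)(m + 3)!).
Simplifying, T(m+1) = (2(m+1) + 1)((m+1) + 3)! - 6,
which is the closed form with r = m+1.
By the principle of mathematical induction, the result holds for all r ≥ 1.

T(r) = (2r + 1)(r + 3)! - 6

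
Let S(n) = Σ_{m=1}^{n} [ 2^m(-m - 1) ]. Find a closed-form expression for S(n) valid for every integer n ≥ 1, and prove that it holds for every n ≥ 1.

S(n) = -2^(n + 1)n

We claim S(n) = -2^(n + 1)n for all n ≥ 1.
When n = 1: S(1) = -4, and the closed form gives -4. They agree.
For the inductive step, assume it holds for an arbitrary m ≥ 1, so S(m) = -2^(m + 1)m.
Then S(m+1) = S(m) + (2^(m + 1)(-m - 2)) = (-2^(m + 1)m) + (2^(m + 1)(-m - 2)).
Simplifying, S(m+1) = 2^(m + 2)(-m - 1) = -2^((m+1) + 1)(m+1),
which is the closed form with n = m+1.
Hence, by induction on n, the claim holds for every n ≥ 1.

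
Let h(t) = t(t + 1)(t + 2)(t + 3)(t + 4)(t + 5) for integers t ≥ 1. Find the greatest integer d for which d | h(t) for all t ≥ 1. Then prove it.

d = 720

Computing the first values: h(1) = 720 and h(2) = 5040; gcd(720, 5040) = 720, so d ≤ 720.
We prove 720 | t(t + 1)(t + 2)(t + 3)(t + 4)(t + 5) for all t ≥ 1 by induction on t.
For the base case t = 1: h(1) = 720 = 720·(1), so 720 | h(1).
Suppose the result is true for t = j, i.e. 720 | h(j). Then
h(j+1) − h(j) = (j+1)·(j+2)·(j+3)·(j+4)·(j+5)·(j+6) − j·(j+1)·(j+2)·(j+3)·(j+4)·(j+5) = (j+1)·(j+2)·(j+3)·(j+4)·(j+5)·[(j+6) − j] = 6·(j+1)·(j+2)·(j+3)·(j+4)·(j+5). The product of 5 consecutive integers is divisible by (5)! = 120, so h(j+1) − h(j) is divisible by 6·120 = 720. By the inductive hypothesis 720 | h(j), hence 720 | h(j+1).
This completes the induction.
Therefore the largest such d is 720.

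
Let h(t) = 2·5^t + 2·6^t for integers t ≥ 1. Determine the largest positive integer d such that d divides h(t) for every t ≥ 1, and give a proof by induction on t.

Computing the first values: h(1) = 22 and h(2) = 122; gcd(22, 122) = 2, so d ≤ 2.
We prove 2 | 2·5^t + 2·6^t for all t ≥ 1 by induction on t.
Base step (t = 1): h(1) = 22 = 2·(11), so 2 | h(1).
Inductive step: suppose the statement holds for some m ≥ 1, i.e. 2 | h(m). Then
h(m+1) − 6·h(m) = (2·5^(m+1) + 2·6^(m+1)) − 6·(2·5^m + 2·6^m) = (2)·5^m·(5 − 6) = (-2)·5^m. Since 2 | h(m) by the inductive hypothesis, 2 | 6·h(m); and 2 | -2 since -2 = 2·-1. Therefore 2 | h(m+1).
Hence, by induction on t, the claim holds for every t ≥ 1.
Therefore the largest such d is 2.

d = 2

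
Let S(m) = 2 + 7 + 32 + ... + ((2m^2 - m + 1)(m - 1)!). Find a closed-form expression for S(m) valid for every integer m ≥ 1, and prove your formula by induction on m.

We claim S(m) = (2m + 1)m! - 1 for all m ≥ 1.
For the base case m = 1: S(1) = 2, and the closed form gives 2. They agree.
Inductive step: suppose the statement holds for some i ≥ 1, so S(i) = (2i + 1)i! - 1.
Then S(i+1) = S(i) + ((2i^2 + 3i + 2)i!) = ((2i + 1)i! - 1) + ((2i^2 + 3i + 2)i!).
Simplifying, S(i+1) = (2(i+1) + 1)(i+1)! - 1,
which is the closed form with m = i+1.
By the principle of mathematical induction, the result holds for all m ≥ 1.

S(m) = (2m + 1)m! - 1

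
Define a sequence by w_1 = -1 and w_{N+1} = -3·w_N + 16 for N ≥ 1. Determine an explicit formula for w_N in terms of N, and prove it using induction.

Computing the first terms: w_1 = -1, w_2 = 19, w_3 = -41. This suggests w_N = -5(-3)^(N - 1) + 4.
When N = 1: the formula gives -1 = -1 = w_1.
Inductive step: suppose the statement holds for some i ≥ 1, so w_i = -5(-3)^(i - 1) + 4.
Then w_{i+1} = -3·w_i + 16 = -3·(-5(-3)^(i - 1) + 4) + 16 = -5(-3)^i + 4 = -5(-3)^((i+1) - 1) + 4,
which is the claimed formula at N = i+1.
Hence, by induction on N, the claim holds for every N ≥ 1.

w_N = -5(-3)^(N - 1) + 4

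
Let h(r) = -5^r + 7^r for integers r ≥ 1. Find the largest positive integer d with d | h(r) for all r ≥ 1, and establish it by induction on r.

Computing the first values: h(1) = 2 and h(2) = 24; gcd(2, 24) = 2, so d ≤ 2.
We prove 2 | -5^r + 7^r for all r ≥ 1 by induction on r.
For the base case r = 1: h(1) = 2 = 2·(1), so 2 | h(1).
Suppose the result is true for r = m, i.e. 2 | h(m). Then
7^{m+1} − 5^{m+1} = 7·7^m − 5·5^m = 7·(7^m − 5^m) + (2)·5^m. The first term is divisible by 2 by the inductive hypothesis, and the second term (2)·5^m is divisible by 2 since 2 | 2. Hence 2 | h(m+1).
Hence, by induction on r, the claim holds for every r ≥ 1.
Therefore the largest such d is 2.

d = 2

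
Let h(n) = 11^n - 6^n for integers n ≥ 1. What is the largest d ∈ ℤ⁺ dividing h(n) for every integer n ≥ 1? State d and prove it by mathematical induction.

Computing the first values: h(1) = 5 and h(2) = 85; gcd(5, 85) = 5, so d ≤ 5.
We prove 5 | 11^n - 6^n for all n ≥ 1 by induction on n.
For the base case n = 1: h(1) = 5 = 5·(1), so 5 | h(1).
Suppose the result is true for n = i, i.e. 5 | h(i). Then
11^{i+1} − 6^{i+1} = 11·11^i − 6·6^i = 11·(11^i − 6^i) + (5)·6^i. The first term is divisible by 5 by the inductive hypothesis, and the second term (5)·6^i is divisible by 5 since 5 | 5. Hence 5 | h(i+1).
Hence, by induction on n, the claim holds for every n ≥ 1.
Therefore the largest such d is 5.

d = 5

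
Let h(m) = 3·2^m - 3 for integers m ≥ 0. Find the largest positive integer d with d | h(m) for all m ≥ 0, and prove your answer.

Computing the first values: h(0) = 0 and h(1) = 3; gcd(0, 3) = 3, so d ≤ 3.
We prove 3 | 3·2^m - 3 for all m ≥ 0 by induction on m.
Base case (m = 0): h(0) = 0 = 3·(0), so 3 | h(0).
Inductive step: suppose the statement holds for some i ≥ 0, i.e. 3 | h(i). Then
h(i+1) = 3·2^(i+1) - 3 = 2·(3·2^i - 3) + 3 = 2·h(i) + 3. The first term is divisible by 3 by the inductive hypothesis, and 3 is divisible by 3. Hence 3 | h(i+1).
This completes the induction.
Therefore the largest such d is 3.

d = 3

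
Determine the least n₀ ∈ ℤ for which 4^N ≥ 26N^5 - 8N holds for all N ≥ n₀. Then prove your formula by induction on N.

At N = 10: 1048576 < 2599920, so the inequality fails and n₀ ≥ 11. We prove 4^N ≥ 26N^5 - 8N for all N ≥ 11.
Base step (N = 11): 4^N = 4194304 and 26N^5 - 8N = 4187238, so 4194304 ≥ 4187238.
For the inductive step, assume it holds for an arbitrary m ≥ 11, so 4^m ≥ 26m^5 - 8m.
Then 4^(m + 1) = 4·(4^m) ≥ 4·(26m^5 - 8m).
Also, for m ≥ 11 we have 4·(26m^5 - 8m) ≥ 26(m+1)^5 - 8(m+1), since 4·(26m^5 - 8m) − (26(m+1)^5 - 8(m+1)) = 78m^5 - 130m^4 - 260m^3 - 260m^2 - 154m - 18, which is nonnegative for all m ≥ 11.
Combining, 4^(m + 1) ≥ 26(m+1)^5 - 8(m+1).
This completes the induction.
Hence the smallest such n₀ is 11.

n₀ = 11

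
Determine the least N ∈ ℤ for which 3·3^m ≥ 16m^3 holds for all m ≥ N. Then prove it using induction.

N = 7

At m = 6: 2187 < 3456, so the inequality fails and N ≥ 7. We prove 3·3^m ≥ 16m^3 for all m ≥ 7.
Base step (m = 7): 3·3^m = 6561 and 16m^3 = 5488, so 6561 ≥ 5488.
Inductive step: suppose the statement holds for some j ≥ 7, so 3·3^j ≥ 16j^3.
Then 3·3^(j + 1) = 3·(3·3^j) ≥ 3·(16j^3).
Also, for j ≥ 7 we have 3·(16j^3) ≥ 16(j+1)^3, since 3 ≥ (1 + 1/j)^3 for all j ≥ 7.
Combining, 3·3^(j + 1) ≥ 16(j+1)^3.
By induction, the statement is established for all m ≥ 7.
Hence the smallest such N is 7.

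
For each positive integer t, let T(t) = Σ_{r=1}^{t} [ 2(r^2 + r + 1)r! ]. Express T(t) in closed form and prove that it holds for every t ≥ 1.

T(t) = (2t + 2)(t + 1)! - 2

We claim T(t) = (2t + 2)(t + 1)! - 2 for all t ≥ 1.
When t = 1: T(1) = 6, and the closed form gives 6. They agree.
Suppose the result is true for t = r, so T(r) = (2r + 2)(r + 1)! - 2.
Then T(r+1) = T(r) + (2(r^2 + 3r + 3)(r + 1)!) = ((2r + 2)(r + 1)! - 2) + (2(r^2 + 3r + 3)(r + 1)!).
Simplifying, T(r+1) = (2(r+1) + 2)((r+1) + 1)! - 2,
which is the closed form with t = r+1.
By the principle of mathematical induction, the result holds for all t ≥ 1.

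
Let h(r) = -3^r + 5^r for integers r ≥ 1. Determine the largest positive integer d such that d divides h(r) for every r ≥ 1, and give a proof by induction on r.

d = 2

Computing the first values: h(1) = 2 and h(2) = 16; gcd(2, 16) = 2, so d ≤ 2.
We prove 2 | -3^r + 5^r for all r ≥ 1 by induction on r.
When r = 1: h(1) = 2 = 2·(1), so 2 | h(1).
For the inductive step, assume it holds for an arbitrary k ≥ 1, i.e. 2 | h(k). Then
5^{k+1} − 3^{k+1} = 5·5^k − 3·3^k = 5·(5^k − 3^k) + (2)·3^k. The first term is divisible by 2 by the inductive hypothesis, and the second term (2)·3^k is divisible by 2 since 2 | 2. Hence 2 | h(k+1).
Hence, by induction on r, the claim holds for every r ≥ 1.
Therefore the largest such d is 2.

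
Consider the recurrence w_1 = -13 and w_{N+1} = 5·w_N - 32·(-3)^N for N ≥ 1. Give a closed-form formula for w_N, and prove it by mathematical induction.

Computing the first terms: w_1 = -13, w_2 = 31, w_3 = -133. This suggests w_N = 4(-3)^N - 5^(N - 1).
For the base case N = 1: the formula gives -13 = -13 = w_1.
Inductive step: suppose the statement holds for some i ≥ 1, so w_i = 4(-3)^i - 5^(i - 1).
Then w_{i+1} = 5·w_i - 32·(-3)^i = 5·(4(-3)^i - 5^(i - 1)) - 32·(-3)^i = 4(-3)^(i + 1) - 5^i = 4(-3)^(i+1) - 5^((i+1) - 1),
which is the claimed formula at N = i+1.
This completes the induction.

w_N = 4(-3)^N - 5^(N - 1)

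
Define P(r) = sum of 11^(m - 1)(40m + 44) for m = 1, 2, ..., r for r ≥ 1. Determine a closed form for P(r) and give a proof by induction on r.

We claim P(r) = 4·11^r(r + 1) - 4 for all r ≥ 1.
Base step (r = 1): P(1) = 84, and the closed form gives 84. They agree.
For the inductive step, assume it holds for an arbitrary m ≥ 1, so P(m) = 4·11^m(m + 1) - 4.
Then P(m+1) = P(m) + (11^m(40m + 84)) = (4·11^m(m + 1) - 4) + (11^m(40m + 84)).
Simplifying, P(m+1) = 44·11^m·m + 88·11^m - 4 = 4·11^(m+1)((m+1) + 1) - 4,
which is the closed form with r = m+1.
Hence, by induction on r, the claim holds for every r ≥ 1.

P(r) = 4·11^r(r + 1) - 4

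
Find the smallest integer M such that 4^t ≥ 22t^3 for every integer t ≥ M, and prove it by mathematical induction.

M = 7

At t = 6: 4096 < 4752, so the inequality fails and M ≥ 7. We prove 4^t ≥ 22t^3 for all t ≥ 7.
When t = 7: 4^t = 16384 and 22t^3 = 7546, so 16384 ≥ 7546.
Inductive step: assume the claim holds for t = p, so 4^p ≥ 22p^3.
Then 4^(p + 1) = 4·(4^p) ≥ 4·(22p^3).
Also, for p ≥ 7 we have 4·(22p^3) ≥ 22(p+1)^3, since 4 ≥ (1 + 1/p)^3 for all p ≥ 7.
Combining, 4^(p + 1) ≥ 22(p+1)^3.
By induction, the statement is established for all t ≥ 7.
Hence the smallest such M is 7.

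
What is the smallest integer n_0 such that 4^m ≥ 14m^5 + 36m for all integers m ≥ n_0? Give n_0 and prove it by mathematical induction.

At m = 10: 1048576 < 1400360, so the inequality fails and n_0 ≥ 11. We prove 4^m ≥ 14m^5 + 36m for all m ≥ 11.
When m = 11: 4^m = 4194304 and 14m^5 + 36m = 2255110, so 4194304 ≥ 2255110.
Inductive step: suppose the statement holds for some j ≥ 11, so 4^j ≥ 14j^5 + 36j.
Then 4^(j + 1) = 4·(4^j) ≥ 4·(14j^5 + 36j).
Also, for j ≥ 11 we have 4·(14j^5 + 36j) ≥ 14(j+1)^5 + 36(j+1), since 4·(14j^5 + 36j) − (14(j+1)^5 + 36(j+1)) = 42j^5 - 70j^4 - 140j^3 - 140j^2 + 38j - 50, which is nonnegative for all j ≥ 11.
Combining, 4^(j + 1) ≥ 14(j+1)^5 + 36(j+1).
By induction, the statement is established for all m ≥ 11.
Hence the smallest such n_0 is 11.

n_0 = 11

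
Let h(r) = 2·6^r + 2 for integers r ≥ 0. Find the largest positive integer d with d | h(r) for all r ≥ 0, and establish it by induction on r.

Computing the first values: h(0) = 4 and h(1) = 14; gcd(4, 14) = 2, so d ≤ 2.
We prove 2 | 2·6^r + 2 for all r ≥ 0 by induction on r.
For the base case r = 0: h(0) = 4 = 2·(2), so 2 | h(0).
For the inductive step, assume it holds for an arbitrary p ≥ 0, i.e. 2 | h(p). Then
h(p+1) = 2·6^(p+1) + 2 = 6·(2·6^p + 2) - 10 = 6·h(p) - 10. The first term is divisible by 2 by the inductive hypothesis, and -10 is divisible by 2. Hence 2 | h(p+1).
By the principle of mathematical induction, the result holds for all r ≥ 0.
Therefore the largest such d is 2.

d = 2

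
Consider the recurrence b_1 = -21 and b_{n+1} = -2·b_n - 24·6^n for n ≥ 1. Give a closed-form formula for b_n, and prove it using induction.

b_n = -3(-2)^(n - 1) - 3·6^n

Computing the first terms: b_1 = -21, b_2 = -102, b_3 = -660. This suggests b_n = -3(-2)^(n - 1) - 3·6^n.
Base case (n = 1): the formula gives -21 = -21 = b_1.
For the inductive step, assume it holds for an arbitrary m ≥ 1, so b_m = -3(-2)^(m - 1) - 3·6^m.
Then b_{m+1} = -2·b_m - 24·6^m = -2·(-3(-2)^(m - 1) - 3·6^m) - 24·6^m = -3(-2)^m - 3·6^(m + 1) = -3(-2)^((m+1) - 1) - 3·6^(m+1),
which is the claimed formula at n = m+1.
By the principle of mathematical induction, the result holds for all n ≥ 1.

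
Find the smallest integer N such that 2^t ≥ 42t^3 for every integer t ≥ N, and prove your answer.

N = 18

At t = 17: 131072 < 206346, so the inequality fails and N ≥ 18. We prove 2^t ≥ 42t^3 for all t ≥ 18.
Base case (t = 18): 2^t = 262144 and 42t^3 = 244944, so 262144 ≥ 244944.
Inductive step: assume the claim holds for t = k, so 2^k ≥ 42k^3.
Then 2^(k + 1) = 2·(2^k) ≥ 2·(42k^3).
Also, for k ≥ 18 we have 2·(42k^3) ≥ 42(k+1)^3, since 2 ≥ (1 + 1/k)^3 for all k ≥ 18.
Combining, 2^(k + 1) ≥ 42(k+1)^3.
This completes the induction.
Hence the smallest such N is 18.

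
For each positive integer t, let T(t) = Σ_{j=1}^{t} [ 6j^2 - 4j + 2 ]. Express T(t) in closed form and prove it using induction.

We claim T(t) = t(2t^2 + t + 1) for all t ≥ 1.
When t = 1: T(1) = 4, and the closed form gives 4. They agree.
Inductive step: assume the claim holds for t = j, so T(j) = j(2j^2 + j + 1).
Then T(j+1) = T(j) + (6j^2 + 8j + 4) = (j(2j^2 + j + 1)) + (6j^2 + 8j + 4).
Simplifying, T(j+1) = (j + 1)(2j^2 + 5j + 4) = (j+1)(2(j+1)^2 + (j+1) + 1),
which is the closed form with t = j+1.
This completes the induction.

T(t) = t(2t^2 + t + 1)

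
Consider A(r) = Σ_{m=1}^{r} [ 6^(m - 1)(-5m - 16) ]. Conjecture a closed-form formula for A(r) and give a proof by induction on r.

We claim A(r) = -6^r(r + 3) + 3 for all r ≥ 1.
Base case (r = 1): A(1) = -21, and the closed form gives -21. They agree.
Suppose the result is true for r = m, so A(m) = -6^m(m + 3) + 3.
Then A(m+1) = A(m) + (6^m(-5m - 21)) = (-6^m(m + 3) + 3) + (6^m(-5m - 21)).
Simplifying, A(m+1) = -6·6^m·m - 24·6^m + 3 = -6^(m+1)((m+1) + 3) + 3,
which is the closed form with r = m+1.
Hence, by induction on r, the claim holds for every r ≥ 1.

A(r) = -6^r(r + 3) + 3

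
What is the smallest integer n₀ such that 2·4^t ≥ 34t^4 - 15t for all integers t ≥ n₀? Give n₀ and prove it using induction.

At t = 8: 131072 < 139144, so the inequality fails and n₀ ≥ 9. We prove 2·4^t ≥ 34t^4 - 15t for all t ≥ 9.
Base step (t = 9): 2·4^t = 524288 and 34t^4 - 15t = 222939, so 524288 ≥ 222939.
Inductive step: suppose the statement holds for some m ≥ 9, so 2·4^m ≥ 34m^4 - 15m.
Then 2·4^(m + 1) = 4·(2·4^m) ≥ 4·(34m^4 - 15m).
Also, for m ≥ 9 we have 4·(34m^4 - 15m) ≥ 34(m+1)^4 - 15(m+1), since 4·(34m^4 - 15m) − (34(m+1)^4 - 15(m+1)) = 102m^4 - 136m^3 - 204m^2 - 181m - 19, which is nonnegative for all m ≥ 9.
Combining, 2·4^(m + 1) ≥ 34(m+1)^4 - 15(m+1).
Hence, by induction on t, the claim holds for every t ≥ 9.
Hence the smallest such n₀ is 9.

n₀ = 9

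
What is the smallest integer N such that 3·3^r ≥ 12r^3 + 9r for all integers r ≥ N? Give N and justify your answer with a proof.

At r = 6: 2187 < 2646, so the inequality fails and N ≥ 7. We prove 3·3^r ≥ 12r^3 + 9r for all r ≥ 7.
Base case (r = 7): 3·3^r = 6561 and 12r^3 + 9r = 4179, so 6561 ≥ 4179.
Suppose the result is true for r = k, so 3·3^k ≥ 12k^3 + 9k.
Then 3·3^(k + 1) = 3·(3·3^k) ≥ 3·(12k^3 + 9k).
Also, for k ≥ 7 we have 3·(12k^3 + 9k) ≥ 12(k+1)^3 + 9(k+1), since 3·(12k^3 + 9k) − (12(k+1)^3 + 9(k+1)) = 24k^3 - 36k^2 - 18k - 21, which is nonnegative for all k ≥ 7.
Combining, 3·3^(k + 1) ≥ 12(k+1)^3 + 9(k+1).
Hence, by induction on r, the claim holds for every r ≥ 7.
Hence the smallest such N is 7.

N = 7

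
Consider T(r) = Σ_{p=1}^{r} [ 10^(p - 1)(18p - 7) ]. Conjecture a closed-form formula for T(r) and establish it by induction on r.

We claim T(r) = 10^r(2r - 1) + 1 for all r ≥ 1.
For the base case r = 1: T(1) = 11, and the closed form gives 11. They agree.
Suppose the result is true for r = p, so T(p) = 10^p(2p - 1) + 1.
Then T(p+1) = T(p) + (10^p(18p + 11)) = (10^p(2p - 1) + 1) + (10^p(18p + 11)).
Simplifying, T(p+1) = 20·10^p·p + 10·10^p + 1 = 10^(p+1)(2(p+1) - 1) + 1,
which is the closed form with r = p+1.
By the principle of mathematical induction, the result holds for all r ≥ 1.

T(r) = 10^r(2r - 1) + 1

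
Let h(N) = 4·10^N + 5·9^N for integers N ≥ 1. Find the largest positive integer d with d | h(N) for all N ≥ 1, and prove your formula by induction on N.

Computing the first values: h(1) = 85 and h(2) = 805; gcd(85, 805) = 5, so d ≤ 5.
We prove 5 | 4·10^N + 5·9^N for all N ≥ 1 by induction on N.
Base step (N = 1): h(1) = 85 = 5·(17), so 5 | h(1).
For the inductive step, assume it holds for an arbitrary m ≥ 1, i.e. 5 | h(m). Then
h(m+1) − 10·h(m) = (4·10^(m+1) + 5·9^(m+1)) − 10·(4·10^m + 5·9^m) = (5)·9^m·(9 − 10) = (-5)·9^m. Since 5 | h(m) by the inductive hypothesis, 5 | 10·h(m); and 5 | -5 since -5 = 5·-1. Therefore 5 | h(m+1).
By the principle of mathematical induction, the result holds for all N ≥ 1.
Therefore the largest such d is 5.

d = 5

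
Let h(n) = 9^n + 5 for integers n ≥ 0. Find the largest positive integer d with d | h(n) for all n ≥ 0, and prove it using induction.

Computing the first values: h(0) = 6 and h(1) = 14; gcd(6, 14) = 2, so d ≤ 2.
We prove 2 | 9^n + 5 for all n ≥ 0 by induction on n.
For the base case n = 0: h(0) = 6 = 2·(3), so 2 | h(0).
Inductive step: assume the claim holds for n = m, i.e. 2 | h(m). Then
h(m+1) = 9^(m+1) + 5 = 9·(9^m + 5) - 40 = 9·h(m) - 40. The first term is divisible by 2 by the inductive hypothesis, and -40 is divisible by 2. Hence 2 | h(m+1).
By induction, the statement is established for all n ≥ 0.
Therefore the largest such d is 2.

d = 2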